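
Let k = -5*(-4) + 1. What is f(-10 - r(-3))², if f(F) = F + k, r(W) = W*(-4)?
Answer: 1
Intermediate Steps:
r(W) = -4*W
k = 21 (k = 20 + 1 = 21)
f(F) = 21 + F (f(F) = F + 21 = 21 + F)
f(-10 - r(-3))² = (21 + (-10 - (-4)*(-3)))² = (21 + (-10 - 1*12))² = (21 + (-10 - 12))² = (21 - 22)² = (-1)² = 1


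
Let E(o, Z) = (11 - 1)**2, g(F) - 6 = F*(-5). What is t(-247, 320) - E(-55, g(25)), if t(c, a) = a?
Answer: 220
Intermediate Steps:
g(F) = 6 - 5*F (g(F) = 6 + F*(-5) = 6 - 5*F)
E(o, Z) = 100 (E(o, Z) = 10**2 = 100)
t(-247, 320) - E(-55, g(25)) = 320 - 1*100 = 320 - 100 = 220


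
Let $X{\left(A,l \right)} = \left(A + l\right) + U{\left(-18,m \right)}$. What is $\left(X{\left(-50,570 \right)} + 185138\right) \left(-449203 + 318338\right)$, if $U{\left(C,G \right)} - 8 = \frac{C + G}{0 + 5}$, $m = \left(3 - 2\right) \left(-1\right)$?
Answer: $-24296683803$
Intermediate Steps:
$m = -1$ ($m = 1 \left(-1\right) = -1$)
$U{\left(C,G \right)} = 8 + \frac{C}{5} + \frac{G}{5}$ ($U{\left(C,G \right)} = 8 + \frac{C + G}{0 + 5} = 8 + \frac{C + G}{5} = 8 + \left(\frac{C}{5} + \frac{G}{5}\right) = 8 + \frac{C}{5} + \frac{G}{5}$)
$X{\left(A,l \right)} = \frac{21}{5} + A + l$ ($X{\left(A,l \right)} = \left(A + l\right) + \left(8 + \frac{1}{5} \left(-18\right) + \frac{1}{5} \left(-1\right)\right) = \left(A + l\right) - - \frac{21}{5} = \left(A + l\right) + \frac{21}{5} = \frac{21}{5} + A + l$)
$\left(X{\left(-50,570 \right)} + 185138\right) \left(-449203 + 318338\right) = \left(\left(\frac{21}{5} - 50 + 570\right) + 185138\right) \left(-449203 + 318338\right) = \left(\frac{2621}{5} + 185138\right) \left(-130865\right) = \frac{928311}{5} \left(-130865\right) = -24296683803$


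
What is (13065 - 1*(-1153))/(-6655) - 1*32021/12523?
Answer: -391151769/83340565 ≈ -4.6934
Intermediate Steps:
(13065 - 1*(-1153))/(-6655) - 1*32021/12523 = (13065 + 1153)*(-1/6655) - 32021*1/12523 = 14218*(-1/6655) - 32021/12523 = -14218/6655 - 32021/12523 = -391151769/83340565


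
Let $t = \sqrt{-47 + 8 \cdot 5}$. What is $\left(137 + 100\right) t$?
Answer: $237 i \sqrt{7} \approx 627.04 i$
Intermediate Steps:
$t = i \sqrt{7}$ ($t = \sqrt{-47 + 40} = \sqrt{-7} = i \sqrt{7} \approx 2.6458 i$)
$\left(137 + 100\right) t = \left(137 + 100\right) i \sqrt{7} = 237 i \sqrt{7}$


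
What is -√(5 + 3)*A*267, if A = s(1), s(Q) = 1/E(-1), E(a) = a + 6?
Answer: -534*√2/5 ≈ -151.04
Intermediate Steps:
E(a) = 6 + a
s(Q) = ⅕ (s(Q) = 1/(6 - 1) = 1/5 = ⅕)
A = ⅕ ≈ 0.20000
-√(5 + 3)*A*267 = -√(5 + 3)*(⅕)*267 = -√8*(⅕)*267 = -(2*√2)*(⅕)*267 = -2*√2/5*267 = -534*√2/5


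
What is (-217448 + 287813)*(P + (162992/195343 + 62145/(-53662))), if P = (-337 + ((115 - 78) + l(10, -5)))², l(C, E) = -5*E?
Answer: 55780824442140514935/10482496066 ≈ 5.3213e+9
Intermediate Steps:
P = 75625 (P = (-337 + ((115 - 78) - 5*(-5)))² = (-337 + (37 + 25))² = (-337 + 62)² = (-275)² = 75625)
(-217448 + 287813)*(P + (162992/195343 + 62145/(-53662))) = (-217448 + 287813)*(75625 + (162992/195343 + 62145/(-53662))) = 70365*(75625 + (162992*(1/195343) + 62145*(-1/53662))) = 70365*(75625 + (162992/195343 - 62145/53662)) = 70365*(75625 - 3393114031/10482496066) = 70365*(792735371877219/10482496066) = 55780824442140514935/10482496066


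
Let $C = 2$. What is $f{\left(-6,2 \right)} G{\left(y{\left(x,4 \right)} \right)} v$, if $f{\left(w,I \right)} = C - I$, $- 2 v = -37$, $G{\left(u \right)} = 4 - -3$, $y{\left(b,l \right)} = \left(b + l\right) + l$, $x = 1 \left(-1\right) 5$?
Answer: $0$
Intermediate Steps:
$x = -5$ ($x = \left(-1\right) 5 = -5$)
$y{\left(b,l \right)} = b + 2 l$
$G{\left(u \right)} = 7$ ($G{\left(u \right)} = 4 + 3 = 7$)
$v = \frac{37}{2}$ ($v = \left(- \frac{1}{2}\right) \left(-37\right) = \frac{37}{2} \approx 18.5$)
$f{\left(w,I \right)} = 2 - I$
$f{\left(-6,2 \right)} G{\left(y{\left(x,4 \right)} \right)} v = \left(2 - 2\right) 7 \cdot \frac{37}{2} = 0 \cdot 7 \cdot \frac{37}{2} = 0 \cdot \frac{37}{2} = 0$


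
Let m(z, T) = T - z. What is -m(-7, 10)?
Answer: -17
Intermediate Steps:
-m(-7, 10) = -(10 - 1*(-7)) = -(10 + 7) = -1*17 = -17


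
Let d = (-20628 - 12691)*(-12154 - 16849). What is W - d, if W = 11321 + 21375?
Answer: -966318261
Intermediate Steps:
d = 966350957 (d = -33319*(-29003) = 966350957)
W = 32696
W - d = 32696 - 1*966350957 = 32696 - 966350957 = -966318261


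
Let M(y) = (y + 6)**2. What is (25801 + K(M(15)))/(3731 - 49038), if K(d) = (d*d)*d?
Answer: -85791922/45307 ≈ -1893.6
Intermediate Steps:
M(y) = (6 + y)**2
K(d) = d**3 (K(d) = d**2*d = d**3)
(25801 + K(M(15)))/(3731 - 49038) = (25801 + ((6 + 15)**2)**3)/(3731 - 49038) = (25801 + (21**2)**3)/(-45307) = (25801 + 441**3)*(-1/45307) = (25801 + 85766121)*(-1/45307) = 85791922*(-1/45307) = -85791922/45307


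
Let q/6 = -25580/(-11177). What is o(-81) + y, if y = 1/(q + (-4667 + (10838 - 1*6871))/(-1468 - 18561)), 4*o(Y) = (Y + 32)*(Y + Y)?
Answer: 6116204444423/3081874820 ≈ 1984.6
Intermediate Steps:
o(Y) = Y*(32 + Y)/2 (o(Y) = ((Y + 32)*(Y + Y))/4 = ((32 + Y)*(2*Y))/4 = (2*Y*(32 + Y))/4 = Y*(32 + Y)/2)
q = 153480/11177 (q = 6*(-25580/(-11177)) = 6*(-25580*(-1/11177)) = 6*(25580/11177) = 153480/11177 ≈ 13.732)
y = 223864133/3081874820 (y = 1/(153480/11177 + (-4667 + (10838 - 1*6871))/(-1468 - 18561)) = 1/(153480/11177 + (-4667 + (10838 - 6871))/(-20029)) = 1/(153480/11177 + (-4667 + 3967)*(-1/20029)) = 1/(153480/11177 - 700*(-1/20029)) = 1/(153480/11177 + 700/20029) = 1/(3081874820/223864133) = 223864133/3081874820 ≈ 0.072639)
o(-81) + y = (1/2)*(-81)*(32 - 81) + 223864133/3081874820 = (1/2)*(-81)*(-49) + 223864133/3081874820 = 3969/2 + 223864133/3081874820 = 6116204444423/3081874820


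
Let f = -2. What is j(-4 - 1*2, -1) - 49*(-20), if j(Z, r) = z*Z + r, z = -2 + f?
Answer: 1003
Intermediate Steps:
z = -4 (z = -2 - 2 = -4)
j(Z, r) = r - 4*Z (j(Z, r) = -4*Z + r = r - 4*Z)
j(-4 - 1*2, -1) - 49*(-20) = (-1 - 4*(-4 - 1*2)) - 49*(-20) = (-1 - 4*(-4 - 2)) + 980 = (-1 - 4*(-6)) + 980 = (-1 + 24) + 980 = 23 + 980 = 1003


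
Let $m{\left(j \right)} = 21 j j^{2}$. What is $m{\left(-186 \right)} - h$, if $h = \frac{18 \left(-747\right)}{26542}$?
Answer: $- \frac{1793336446773}{13271} \approx -1.3513 \cdot 10^{8}$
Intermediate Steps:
$h = - \frac{6723}{13271}$ ($h = \left(-13446\right) \frac{1}{26542} = - \frac{6723}{13271} \approx -0.50659$)
$m{\left(j \right)} = 21 j^{3}$
$m{\left(-186 \right)} - h = 21 \left(-186\right)^{3} - - \frac{6723}{13271} = 21 \left(-6434856\right) + \frac{6723}{13271} = -135131976 + \frac{6723}{13271} = - \frac{1793336446773}{13271}$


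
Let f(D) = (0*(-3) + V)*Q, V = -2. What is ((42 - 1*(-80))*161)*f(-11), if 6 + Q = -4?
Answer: 392840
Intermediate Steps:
Q = -10 (Q = -6 - 4 = -10)
f(D) = 20 (f(D) = (0*(-3) - 2)*(-10) = (0 - 2)*(-10) = -2*(-10) = 20)
((42 - 1*(-80))*161)*f(-11) = ((42 - 1*(-80))*161)*20 = ((42 + 80)*161)*20 = (122*161)*20 = 19642*20 = 392840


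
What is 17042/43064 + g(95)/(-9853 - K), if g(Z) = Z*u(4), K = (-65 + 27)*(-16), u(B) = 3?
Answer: 27667187/75082084 ≈ 0.36849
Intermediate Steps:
K = 608 (K = -38*(-16) = 608)
g(Z) = 3*Z (g(Z) = Z*3 = 3*Z)
17042/43064 + g(95)/(-9853 - K) = 17042/43064 + (3*95)/(-9853 - 1*608) = 17042*(1/43064) + 285/(-9853 - 608) = 8521/21532 + 285/(-10461) = 8521/21532 + 285*(-1/10461) = 8521/21532 - 95/3487 = 27667187/75082084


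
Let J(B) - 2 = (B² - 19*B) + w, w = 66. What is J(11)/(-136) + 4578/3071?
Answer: 171007/104414 ≈ 1.6378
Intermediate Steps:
J(B) = 68 + B² - 19*B (J(B) = 2 + ((B² - 19*B) + 66) = 2 + (66 + B² - 19*B) = 68 + B² - 19*B)
J(11)/(-136) + 4578/3071 = (68 + 11² - 19*11)/(-136) + 4578/3071 = (68 + 121 - 209)*(-1/136) + 4578*(1/3071) = -20*(-1/136) + 4578/3071 = 5/34 + 4578/3071 = 171007/104414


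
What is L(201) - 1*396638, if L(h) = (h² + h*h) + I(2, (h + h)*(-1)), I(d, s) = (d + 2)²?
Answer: -315820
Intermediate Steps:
I(d, s) = (2 + d)²
L(h) = 16 + 2*h² (L(h) = (h² + h*h) + (2 + 2)² = (h² + h²) + 4² = 2*h² + 16 = 16 + 2*h²)
L(201) - 1*396638 = (16 + 2*201²) - 1*396638 = (16 + 2*40401) - 396638 = (16 + 80802) - 396638 = 80818 - 396638 = -315820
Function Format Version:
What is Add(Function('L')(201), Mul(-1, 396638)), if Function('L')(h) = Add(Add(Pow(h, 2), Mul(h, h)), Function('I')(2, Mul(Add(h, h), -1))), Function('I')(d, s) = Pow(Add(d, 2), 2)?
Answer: -315820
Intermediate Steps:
Function('I')(d, s) = Pow(Add(2, d), 2)
Function('L')(h) = Add(16, Mul(2, Pow(h, 2))) (Function('L')(h) = Add(Add(Pow(h, 2), Mul(h, h)), Pow(Add(2, 2), 2)) = Add(Add(Pow(h, 2), Pow(h, 2)), Pow(4, 2)) = Add(Mul(2, Pow(h, 2)), 16) = Add(16, Mul(2, Pow(h, 2))))
Add(Function('L')(201), Mul(-1, 396638)) = Add(Add(16, Mul(2, Pow(201, 2))), Mul(-1, 396638)) = Add(Add(16, Mul(2, 40401)), -396638) = Add(Add(16, 80802), -396638) = Add(80818, -396638) = -315820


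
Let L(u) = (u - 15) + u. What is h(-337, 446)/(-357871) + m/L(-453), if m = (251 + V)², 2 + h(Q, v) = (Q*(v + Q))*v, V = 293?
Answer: -90818242936/329599191 ≈ -275.54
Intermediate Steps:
L(u) = -15 + 2*u (L(u) = (-15 + u) + u = -15 + 2*u)
h(Q, v) = -2 + Q*v*(Q + v) (h(Q, v) = -2 + (Q*(v + Q))*v = -2 + (Q*(Q + v))*v = -2 + Q*v*(Q + v))
m = 295936 (m = (251 + 293)² = 544² = 295936)
h(-337, 446)/(-357871) + m/L(-453) = (-2 - 337*446² + 446*(-337)²)/(-357871) + 295936/(-15 + 2*(-453)) = (-2 - 337*198916 + 446*113569)*(-1/357871) + 295936/(-15 - 906) = (-2 - 67034692 + 50651774)*(-1/357871) + 295936/(-921) = -16382920*(-1/357871) + 295936*(-1/921) = 16382920/357871 - 295936/921 = -90818242936/329599191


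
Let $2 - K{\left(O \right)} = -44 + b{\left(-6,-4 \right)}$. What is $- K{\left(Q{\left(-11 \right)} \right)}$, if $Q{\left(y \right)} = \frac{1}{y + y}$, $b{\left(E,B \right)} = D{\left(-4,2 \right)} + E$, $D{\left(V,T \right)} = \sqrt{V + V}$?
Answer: $-52 + 2 i \sqrt{2} \approx -52.0 + 2.8284 i$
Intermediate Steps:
$D{\left(V,T \right)} = \sqrt{2} \sqrt{V}$ ($D{\left(V,T \right)} = \sqrt{2 V} = \sqrt{2} \sqrt{V}$)
$b{\left(E,B \right)} = E + 2 i \sqrt{2}$ ($b{\left(E,B \right)} = \sqrt{2} \sqrt{-4} + E = \sqrt{2} \cdot 2 i + E = 2 i \sqrt{2} + E = E + 2 i \sqrt{2}$)
$Q{\left(y \right)} = \frac{1}{2 y}$
$K{\left(O \right)} = 52 - 2 i \sqrt{2}$ ($K{\left(O \right)} = 2 - \left(-44 - \left(6 - 2 i \sqrt{2}\right)\right) = 2 - \left(-50 + 2 i \sqrt{2}\right) = 2 + \left(50 - 2 i \sqrt{2}\right) = 52 - 2 i \sqrt{2}$)
$- K{\left(Q{\left(-11 \right)} \right)} = - (52 - 2 i \sqrt{2}) = -52 + 2 i \sqrt{2}$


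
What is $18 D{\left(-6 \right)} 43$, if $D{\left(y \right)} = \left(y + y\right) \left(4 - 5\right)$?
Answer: $9288$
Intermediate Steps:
$D{\left(y \right)} = - 2 y$ ($D{\left(y \right)} = 2 y \left(-1\right) = - 2 y$)
$18 D{\left(-6 \right)} 43 = 18 \left(\left(-2\right) \left(-6\right)\right) 43 = 18 \cdot 12 \cdot 43 = 216 \cdot 43 = 9288$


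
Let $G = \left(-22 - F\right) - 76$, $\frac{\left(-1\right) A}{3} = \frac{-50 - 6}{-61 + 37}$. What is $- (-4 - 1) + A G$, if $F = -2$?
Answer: $677$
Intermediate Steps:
$A = -7$ ($A = - 3 \frac{-50 - 6}{-61 + 37} = - 3 \left(- \frac{56}{-24}\right) = - 3 \left(\left(-56\right) \left(- \frac{1}{24}\right)\right) = \left(-3\right) \frac{7}{3} = -7$)
$G = -96$ ($G = \left(-22 - -2\right) - 76 = \left(-22 + 2\right) - 76 = -20 - 76 = -96$)
$- (-4 - 1) + A G = - (-4 - 1) - -672 = \left(-1\right) \left(-5\right) + 672 = 5 + 672 = 677$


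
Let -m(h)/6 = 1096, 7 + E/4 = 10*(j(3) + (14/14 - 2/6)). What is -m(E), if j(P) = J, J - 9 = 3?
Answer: 6576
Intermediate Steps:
J = 12 (J = 9 + 3 = 12)
j(P) = 12
E = 1436/3 (E = -28 + 4*(10*(12 + (14/14 - 2/6))) = -28 + 4*(10*(12 + (14*(1/14) - 2*1/6))) = -28 + 4*(10*(12 + (1 - 1/3))) = -28 + 4*(10*(12 + 2/3)) = -28 + 4*(10*(38/3)) = -28 + 4*(380/3) = -28 + 1520/3 = 1436/3 ≈ 478.67)
m(h) = -6576 (m(h) = -6*1096 = -6576)
-m(E) = -1*(-6576) = 6576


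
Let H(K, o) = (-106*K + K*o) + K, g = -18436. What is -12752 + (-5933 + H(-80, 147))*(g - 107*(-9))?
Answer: 162363837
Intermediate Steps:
H(K, o) = -105*K + K*o
-12752 + (-5933 + H(-80, 147))*(g - 107*(-9)) = -12752 + (-5933 - 80*(-105 + 147))*(-18436 - 107*(-9)) = -12752 + (-5933 - 80*42)*(-18436 + 963) = -12752 + (-5933 - 3360)*(-17473) = -12752 - 9293*(-17473) = -12752 + 162376589 = 162363837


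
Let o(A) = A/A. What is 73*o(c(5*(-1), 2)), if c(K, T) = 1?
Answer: 73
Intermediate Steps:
o(A) = 1
73*o(c(5*(-1), 2)) = 73*1 = 73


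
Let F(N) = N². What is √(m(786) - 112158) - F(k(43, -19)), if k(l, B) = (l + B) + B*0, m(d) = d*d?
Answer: -576 + 3*√56182 ≈ 135.08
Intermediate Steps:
m(d) = d²
k(l, B) = B + l (k(l, B) = (B + l) + 0 = B + l)
√(m(786) - 112158) - F(k(43, -19)) = √(786² - 112158) - (-19 + 43)² = √(617796 - 112158) - 1*24² = √505638 - 1*576 = 3*√56182 - 576 = -576 + 3*√56182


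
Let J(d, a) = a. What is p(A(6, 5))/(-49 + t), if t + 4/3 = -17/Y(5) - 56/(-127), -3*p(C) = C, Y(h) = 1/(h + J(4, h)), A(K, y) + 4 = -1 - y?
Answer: -1270/83779 ≈ -0.015159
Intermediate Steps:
A(K, y) = -5 - y (A(K, y) = -4 + (-1 - y) = -5 - y)
Y(h) = 1/(2*h) (Y(h) = 1/(h + h) = 1/(2*h))
p(C) = -C/3
t = -65110/381 (t = -4/3 + (-17/((½)/5) - 56/(-127)) = -4/3 + (-17/((½)*(⅕)) - 56*(-1/127)) = -4/3 + (-17/⅒ + 56/127) = -4/3 + (-17*10 + 56/127) = -4/3 + (-170 + 56/127) = -4/3 - 21534/127 = -65110/381 ≈ -170.89)
p(A(6, 5))/(-49 + t) = (-(-5 - 1*5)/3)/(-49 - 65110/381) = (-(-5 - 5)/3)/(-83779/381) = -⅓*(-10)*(-381/83779) = (10/3)*(-381/83779) = -1270/83779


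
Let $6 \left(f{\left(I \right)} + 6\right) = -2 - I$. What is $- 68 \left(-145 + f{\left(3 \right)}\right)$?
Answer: $\frac{30974}{3} \approx 10325.0$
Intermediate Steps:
$f{\left(I \right)} = - \frac{19}{3} - \frac{I}{6}$ ($f{\left(I \right)} = -6 + \frac{-2 - I}{6} = -6 - \left(\frac{1}{3} + \frac{I}{6}\right) = - \frac{19}{3} - \frac{I}{6}$)
$- 68 \left(-145 + f{\left(3 \right)}\right) = - 68 \left(-145 - \frac{41}{6}\right) = \left(-68\right) \left(- \frac{911}{6}\right) = \frac{30974}{3}$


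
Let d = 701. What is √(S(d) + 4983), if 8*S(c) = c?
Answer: √81130/4 ≈ 71.208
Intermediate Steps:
S(c) = c/8
√(S(d) + 4983) = √((⅛)*701 + 4983) = √(701/8 + 4983) = √(40565/8) = √81130/4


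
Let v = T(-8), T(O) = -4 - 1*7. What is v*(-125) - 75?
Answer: 1300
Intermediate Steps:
T(O) = -11 (T(O) = -4 - 7 = -11)
v = -11
v*(-125) - 75 = -11*(-125) - 75 = 1375 - 75 = 1300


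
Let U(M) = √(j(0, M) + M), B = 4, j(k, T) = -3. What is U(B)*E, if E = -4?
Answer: -4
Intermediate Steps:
U(M) = √(-3 + M)
U(B)*E = √(-3 + 4)*(-4) = √1*(-4) = 1*(-4) = -4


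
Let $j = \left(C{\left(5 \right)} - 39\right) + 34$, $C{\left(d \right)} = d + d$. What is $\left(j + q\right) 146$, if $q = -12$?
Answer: $-1022$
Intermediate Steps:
$C{\left(d \right)} = 2 d$
$j = 5$ ($j = \left(2 \cdot 5 - 39\right) + 34 = \left(10 - 39\right) + 34 = -29 + 34 = 5$)
$\left(j + q\right) 146 = \left(5 - 12\right) 146 = \left(-7\right) 146 = -1022$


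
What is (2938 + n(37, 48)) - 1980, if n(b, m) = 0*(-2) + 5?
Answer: 963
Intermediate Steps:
n(b, m) = 5 (n(b, m) = 0 + 5 = 5)
(2938 + n(37, 48)) - 1980 = (2938 + 5) - 1980 = 2943 - 1980 = 963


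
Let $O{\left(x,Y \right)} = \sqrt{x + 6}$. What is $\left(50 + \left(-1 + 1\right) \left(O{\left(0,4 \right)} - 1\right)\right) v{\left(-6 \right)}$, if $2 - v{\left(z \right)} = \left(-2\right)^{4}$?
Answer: $-700$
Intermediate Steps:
$O{\left(x,Y \right)} = \sqrt{6 + x}$
$v{\left(z \right)} = -14$ ($v{\left(z \right)} = 2 - \left(-2\right)^{4} = 2 - 16 = -14$)
$\left(50 + \left(-1 + 1\right) \left(O{\left(0,4 \right)} - 1\right)\right) v{\left(-6 \right)} = \left(50 + \left(-1 + 1\right) \left(\sqrt{6 + 0} - 1\right)\right) \left(-14\right) = \left(50 + 0 \left(\sqrt{6} - 1\right)\right) \left(-14\right) = \left(50 + 0 \left(-1 + \sqrt{6}\right)\right) \left(-14\right) = \left(50 + 0\right) \left(-14\right) = 50 \left(-14\right) = -700$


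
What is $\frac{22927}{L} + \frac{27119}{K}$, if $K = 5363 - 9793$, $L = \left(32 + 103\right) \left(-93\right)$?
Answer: $- \frac{88409131}{11123730} \approx -7.9478$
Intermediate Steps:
$L = -12555$ ($L = 135 \left(-93\right) = -12555$)
$K = -4430$
$\frac{22927}{L} + \frac{27119}{K} = \frac{22927}{-12555} + \frac{27119}{-4430} = 22927 \left(- \frac{1}{12555}\right) + 27119 \left(- \frac{1}{4430}\right) = - \frac{22927}{12555} - \frac{27119}{4430} = - \frac{88409131}{11123730}$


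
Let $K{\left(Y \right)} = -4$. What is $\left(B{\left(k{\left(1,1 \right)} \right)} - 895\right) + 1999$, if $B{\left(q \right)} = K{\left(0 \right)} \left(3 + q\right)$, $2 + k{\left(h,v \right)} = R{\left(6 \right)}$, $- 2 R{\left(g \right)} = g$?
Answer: $1112$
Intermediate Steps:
$R{\left(g \right)} = - \frac{g}{2}$
$k{\left(h,v \right)} = -5$ ($k{\left(h,v \right)} = -2 - 3 = -5$)
$B{\left(q \right)} = -12 - 4 q$ ($B{\left(q \right)} = - 4 \left(3 + q\right) = -12 - 4 q$)
$\left(B{\left(k{\left(1,1 \right)} \right)} - 895\right) + 1999 = \left(\left(-12 - -20\right) - 895\right) + 1999 = \left(\left(-12 + 20\right) - 895\right) + 1999 = \left(8 - 895\right) + 1999 = -887 + 1999 = 1112$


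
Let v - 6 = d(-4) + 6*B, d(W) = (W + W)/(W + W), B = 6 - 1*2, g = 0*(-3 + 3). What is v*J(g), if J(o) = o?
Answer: 0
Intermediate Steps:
g = 0 (g = 0*0 = 0)
B = 4 (B = 6 - 2 = 4)
d(W) = 1 (d(W) = (2*W)/((2*W)) = (2*W)*(1/(2*W)) = 1)
v = 31 (v = 6 + (1 + 6*4) = 6 + (1 + 24) = 6 + 25 = 31)
v*J(g) = 31*0 = 0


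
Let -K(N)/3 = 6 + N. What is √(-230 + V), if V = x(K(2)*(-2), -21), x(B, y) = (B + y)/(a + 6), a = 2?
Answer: 7*I*√74/4 ≈ 15.054*I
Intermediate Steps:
K(N) = -18 - 3*N (K(N) = -3*(6 + N) = -18 - 3*N)
x(B, y) = B/8 + y/8 (x(B, y) = (B + y)/(2 + 6) = (B + y)/8 = (B + y)*(⅛) = B/8 + y/8)
V = 27/8 (V = ((-18 - 3*2)*(-2))/8 + (⅛)*(-21) = ((-18 - 6)*(-2))/8 - 21/8 = (-24*(-2))/8 - 21/8 = (⅛)*48 - 21/8 = 6 - 21/8 = 27/8 ≈ 3.3750)
√(-230 + V) = √(-230 + 27/8) = √(-1813/8) = 7*I*√74/4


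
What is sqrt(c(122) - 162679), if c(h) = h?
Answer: I*sqrt(162557) ≈ 403.18*I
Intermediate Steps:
sqrt(c(122) - 162679) = sqrt(122 - 162679) = sqrt(-162557) = I*sqrt(162557)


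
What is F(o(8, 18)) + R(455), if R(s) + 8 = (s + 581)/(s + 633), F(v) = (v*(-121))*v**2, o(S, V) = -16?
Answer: 134805635/272 ≈ 4.9561e+5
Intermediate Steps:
F(v) = -121*v**3 (F(v) = (-121*v)*v**2 = -121*v**3)
R(s) = -8 + (581 + s)/(633 + s) (R(s) = -8 + (s + 581)/(s + 633) = -8 + (581 + s)/(633 + s))
F(o(8, 18)) + R(455) = -121*(-16)**3 + (-4483 - 7*455)/(633 + 455) = -121*(-4096) + (-4483 - 3185)/1088 = 495616 + (1/1088)*(-7668) = 495616 - 1917/272 = 134805635/272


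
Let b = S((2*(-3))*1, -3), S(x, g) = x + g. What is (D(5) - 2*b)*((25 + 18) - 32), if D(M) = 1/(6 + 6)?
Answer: 2387/12 ≈ 198.92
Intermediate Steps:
D(M) = 1/12
S(x, g) = g + x
b = -9 (b = -3 + (2*(-3))*1 = -3 - 6*1 = -3 - 6 = -9)
(D(5) - 2*b)*((25 + 18) - 32) = (1/12 - 2*(-9))*((25 + 18) - 32) = (1/12 + 18)*(43 - 32) = (217/12)*11 = 2387/12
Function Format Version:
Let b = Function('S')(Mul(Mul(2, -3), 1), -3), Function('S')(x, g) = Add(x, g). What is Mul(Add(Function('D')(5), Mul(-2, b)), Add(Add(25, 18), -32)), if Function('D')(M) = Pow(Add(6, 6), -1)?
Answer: Rational(2387, 12) ≈ 198.92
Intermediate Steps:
Function('D')(M) = Rational(1, 12) (Function('D')(M) = Pow(12, -1) = Rational(1, 12))
Function('S')(x, g) = Add(g, x)
b = -9 (b = Add(-3, Mul(Mul(2, -3), 1)) = Add(-3, Mul(-6, 1)) = Add(-3, -6) = -9)
Mul(Add(Function('D')(5), Mul(-2, b)), Add(Add(25, 18), -32)) = Mul(Add(Rational(1, 12), Mul(-2, -9)), Add(Add(25, 18), -32)) = Mul(Add(Rational(1, 12), 18), Add(43, -32)) = Mul(Rational(217, 12), 11) = Rational(2387, 12)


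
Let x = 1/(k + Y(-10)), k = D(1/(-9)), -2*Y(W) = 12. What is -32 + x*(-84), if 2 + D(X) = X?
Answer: -1580/73 ≈ -21.644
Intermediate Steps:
D(X) = -2 + X
Y(W) = -6 (Y(W) = -1/2*12 = -6)
k = -19/9 (k = -2 + 1/(-9) = -2 + 1*(-1/9) = -2 - 1/9 = -19/9 ≈ -2.1111)
x = -9/73 (x = 1/(-19/9 - 6) = 1/(-73/9) = -9/73 ≈ -0.12329)
-32 + x*(-84) = -32 - 9/73*(-84) = -32 + 756/73 = -1580/73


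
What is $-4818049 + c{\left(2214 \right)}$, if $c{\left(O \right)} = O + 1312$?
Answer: $-4814523$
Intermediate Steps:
$c{\left(O \right)} = 1312 + O$
$-4818049 + c{\left(2214 \right)} = -4818049 + \left(1312 + 2214\right) = -4818049 + 3526 = -4814523$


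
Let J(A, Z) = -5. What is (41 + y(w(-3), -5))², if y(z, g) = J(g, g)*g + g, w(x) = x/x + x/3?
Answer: 3721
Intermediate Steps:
w(x) = 1 + x/3 (w(x) = 1 + x*(⅓) = 1 + x/3)
y(z, g) = -4*g (y(z, g) = -5*g + g = -4*g)
(41 + y(w(-3), -5))² = (41 - 4*(-5))² = (41 + 20)² = 61² = 3721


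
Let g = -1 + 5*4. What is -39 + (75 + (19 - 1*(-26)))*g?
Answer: 2241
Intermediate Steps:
g = 19 (g = -1 + 20 = 19)
-39 + (75 + (19 - 1*(-26)))*g = -39 + (75 + (19 - 1*(-26)))*19 = -39 + (75 + (19 + 26))*19 = -39 + (75 + 45)*19 = -39 + 120*19 = -39 + 2280 = 2241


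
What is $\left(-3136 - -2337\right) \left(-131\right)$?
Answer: $104669$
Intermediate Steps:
$\left(-3136 - -2337\right) \left(-131\right) = \left(-3136 + 2337\right) \left(-131\right) = \left(-799\right) \left(-131\right) = 104669$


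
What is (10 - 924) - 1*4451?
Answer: -5365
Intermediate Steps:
(10 - 924) - 1*4451 = -914 - 4451 = -5365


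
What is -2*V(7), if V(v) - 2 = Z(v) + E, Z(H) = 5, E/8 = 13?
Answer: -222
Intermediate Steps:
E = 104 (E = 8*13 = 104)
V(v) = 111 (V(v) = 2 + (5 + 104) = 2 + 109 = 111)
-2*V(7) = -2*111 = -1*222 = -222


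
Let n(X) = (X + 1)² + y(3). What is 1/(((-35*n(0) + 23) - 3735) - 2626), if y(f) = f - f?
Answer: -1/6373 ≈ -0.00015691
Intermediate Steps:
y(f) = 0
n(X) = (1 + X)² (n(X) = (X + 1)² + 0 = (1 + X)² + 0 = (1 + X)²)
1/(((-35*n(0) + 23) - 3735) - 2626) = 1/(((-35*(1 + 0)² + 23) - 3735) - 2626) = 1/(((-35*1² + 23) - 3735) - 2626) = 1/(((-35*1 + 23) - 3735) - 2626) = 1/(((-35 + 23) - 3735) - 2626) = 1/((-12 - 3735) - 2626) = 1/(-3747 - 2626) = 1/(-6373) = -1/6373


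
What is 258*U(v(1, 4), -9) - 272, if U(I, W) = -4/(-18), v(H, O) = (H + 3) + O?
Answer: -644/3 ≈ -214.67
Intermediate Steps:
v(H, O) = 3 + H + O (v(H, O) = (3 + H) + O = 3 + H + O)
U(I, W) = 2/9 (U(I, W) = -4*(-1/18) = 2/9)
258*U(v(1, 4), -9) - 272 = 258*(2/9) - 272 = 172/3 - 272 = -644/3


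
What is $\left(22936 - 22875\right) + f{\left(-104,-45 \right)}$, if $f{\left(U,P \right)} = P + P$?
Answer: $-29$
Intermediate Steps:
$f{\left(U,P \right)} = 2 P$
$\left(22936 - 22875\right) + f{\left(-104,-45 \right)} = \left(22936 - 22875\right) + 2 \left(-45\right) = 61 - 90 = -29$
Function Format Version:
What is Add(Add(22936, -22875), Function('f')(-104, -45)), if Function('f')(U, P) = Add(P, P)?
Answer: -29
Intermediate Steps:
Function('f')(U, P) = Mul(2, P)
Add(Add(22936, -22875), Function('f')(-104, -45)) = Add(Add(22936, -22875), Mul(2, -45)) = Add(61, -90) = -29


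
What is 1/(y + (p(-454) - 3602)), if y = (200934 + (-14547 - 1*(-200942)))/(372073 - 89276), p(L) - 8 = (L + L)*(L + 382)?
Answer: 282797/17472151583 ≈ 1.6186e-5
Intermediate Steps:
p(L) = 8 + 2*L*(382 + L) (p(L) = 8 + (L + L)*(L + 382) = 8 + (2*L)*(382 + L) = 8 + 2*L*(382 + L))
y = 387329/282797 (y = (200934 + (-14547 + 200942))/282797 = (200934 + 186395)*(1/282797) = 387329*(1/282797) = 387329/282797 ≈ 1.3696)
1/(y + (p(-454) - 3602)) = 1/(387329/282797 + ((8 + 2*(-454)² + 764*(-454)) - 3602)) = 1/(387329/282797 + ((8 + 2*206116 - 346856) - 3602)) = 1/(387329/282797 + ((8 + 412232 - 346856) - 3602)) = 1/(387329/282797 + (65384 - 3602)) = 1/(387329/282797 + 61782) = 1/(17472151583/282797) = 282797/17472151583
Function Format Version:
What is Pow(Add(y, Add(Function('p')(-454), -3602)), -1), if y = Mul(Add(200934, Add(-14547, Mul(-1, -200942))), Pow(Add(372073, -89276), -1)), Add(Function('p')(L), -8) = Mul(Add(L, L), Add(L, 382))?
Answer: Rational(282797, 17472151583) ≈ 1.6186e-5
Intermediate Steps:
Function('p')(L) = Add(8, Mul(2, L, Add(382, L))) (Function('p')(L) = Add(8, Mul(Add(L, L), Add(L, 382))) = Add(8, Mul(Mul(2, L), Add(382, L))) = Add(8, Mul(2, L, Add(382, L))))
y = Rational(387329, 282797) (y = Mul(Add(200934, Add(-14547, 200942)), Pow(282797, -1)) = Mul(Add(200934, 186395), Rational(1, 282797)) = Mul(387329, Rational(1, 282797)) = Rational(387329, 282797) ≈ 1.3696)
Pow(Add(y, Add(Function('p')(-454), -3602)), -1) = Pow(Add(Rational(387329, 282797), Add(Add(8, Mul(2, Pow(-454, 2)), Mul(764, -454)), -3602)), -1) = Pow(Add(Rational(387329, 282797), Add(Add(8, Mul(2, 206116), -346856), -3602)), -1) = Pow(Add(Rational(387329, 282797), Add(Add(8, 412232, -346856), -3602)), -1) = Pow(Add(Rational(387329, 282797), Add(65384, -3602)), -1) = Pow(Add(Rational(387329, 282797), 61782), -1) = Pow(Rational(17472151583, 282797), -1) = Rational(282797, 17472151583)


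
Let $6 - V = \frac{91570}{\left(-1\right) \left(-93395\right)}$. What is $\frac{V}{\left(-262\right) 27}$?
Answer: $- \frac{46880}{66067623} \approx -0.00070958$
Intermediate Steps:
$V = \frac{93760}{18679}$ ($V = 6 - \frac{91570}{\left(-1\right) \left(-93395\right)} = 6 - \frac{91570}{93395} = 6 - 91570 \cdot \frac{1}{93395} = 6 - \frac{18314}{18679} = \frac{93760}{18679} \approx 5.0195$)
$\frac{V}{\left(-262\right) 27} = \frac{93760}{18679 \left(\left(-262\right) 27\right)} = \frac{93760}{18679 \left(-7074\right)} = \frac{93760}{18679} \left(- \frac{1}{7074}\right) = - \frac{46880}{66067623}$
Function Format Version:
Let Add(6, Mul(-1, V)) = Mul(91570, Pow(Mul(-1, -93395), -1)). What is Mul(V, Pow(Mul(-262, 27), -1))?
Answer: Rational(-46880, 66067623) ≈ -0.00070958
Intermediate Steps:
V = Rational(93760, 18679) (V = Add(6, Mul(-1, Mul(91570, Pow(Mul(-1, -93395), -1)))) = Add(6, Mul(-1, Mul(91570, Pow(93395, -1)))) = Add(6, Mul(-1, Mul(91570, Rational(1, 93395)))) = Add(6, Mul(-1, Rational(18314, 18679))) = Add(6, Rational(-18314, 18679)) = Rational(93760, 18679) ≈ 5.0195)
Mul(V, Pow(Mul(-262, 27), -1)) = Mul(Rational(93760, 18679), Pow(Mul(-262, 27), -1)) = Mul(Rational(93760, 18679), Pow(-7074, -1)) = Mul(Rational(93760, 18679), Rational(-1, 7074)) = Rational(-46880, 66067623)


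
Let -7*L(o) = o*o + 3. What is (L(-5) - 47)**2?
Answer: 2601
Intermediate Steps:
L(o) = -3/7 - o**2/7 (L(o) = -(o*o + 3)/7 = -(o**2 + 3)/7 = -(3 + o**2)/7 = -3/7 - o**2/7)
(L(-5) - 47)**2 = ((-3/7 - 1/7*(-5)**2) - 47)**2 = ((-3/7 - 1/7*25) - 47)**2 = ((-3/7 - 25/7) - 47)**2 = (-4 - 47)**2 = (-51)**2 = 2601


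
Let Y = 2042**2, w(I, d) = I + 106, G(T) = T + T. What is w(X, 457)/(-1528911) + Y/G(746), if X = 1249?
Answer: 1593799006336/570283803 ≈ 2794.7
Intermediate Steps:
G(T) = 2*T
w(I, d) = 106 + I
Y = 4169764
w(X, 457)/(-1528911) + Y/G(746) = (106 + 1249)/(-1528911) + 4169764/((2*746)) = 1355*(-1/1528911) + 4169764/1492 = -1355/1528911 + 4169764*(1/1492) = -1355/1528911 + 1042441/373 = 1593799006336/570283803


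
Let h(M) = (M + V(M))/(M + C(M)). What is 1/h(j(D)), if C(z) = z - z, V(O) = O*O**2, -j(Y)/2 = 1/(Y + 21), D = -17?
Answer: 4/5 ≈ 0.80000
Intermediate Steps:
j(Y) = -2/(21 + Y) (j(Y) = -2/(Y + 21) = -2/(21 + Y))
V(O) = O**3
C(z) = 0
h(M) = (M + M**3)/M (h(M) = (M + M**3)/(M + 0) = (M + M**3)/M)
1/h(j(D)) = 1/(1 + (-2/(21 - 17))**2) = 1/(1 + (-2/4)**2) = 1/(1 + (-2*1/4)**2) = 1/(1 + (-1/2)**2) = 1/(1 + 1/4) = 1/(5/4) = 4/5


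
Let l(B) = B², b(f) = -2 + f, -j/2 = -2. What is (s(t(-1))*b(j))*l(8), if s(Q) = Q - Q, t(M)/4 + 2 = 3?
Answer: 0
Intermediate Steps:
j = 4 (j = -2*(-2) = 4)
t(M) = 4 (t(M) = -8 + 4*3 = -8 + 12 = 4)
s(Q) = 0
(s(t(-1))*b(j))*l(8) = (0*(-2 + 4))*8² = (0*2)*64 = 0*64 = 0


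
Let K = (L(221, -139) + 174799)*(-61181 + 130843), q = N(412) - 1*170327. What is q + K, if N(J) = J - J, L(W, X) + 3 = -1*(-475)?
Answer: 12209558075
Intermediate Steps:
L(W, X) = 472 (L(W, X) = -3 - 1*(-475) = -3 + 475 = 472)
N(J) = 0
q = -170327 (q = 0 - 1*170327 = 0 - 170327 = -170327)
K = 12209728402 (K = (472 + 174799)*(-61181 + 130843) = 175271*69662 = 12209728402)
q + K = -170327 + 12209728402 = 12209558075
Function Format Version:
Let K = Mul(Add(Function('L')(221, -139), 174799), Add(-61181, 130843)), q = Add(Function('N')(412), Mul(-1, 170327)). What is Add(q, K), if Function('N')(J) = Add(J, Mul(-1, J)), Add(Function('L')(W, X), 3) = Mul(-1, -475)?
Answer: 12209558075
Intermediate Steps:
Function('L')(W, X) = 472 (Function('L')(W, X) = Add(-3, Mul(-1, -475)) = Add(-3, 475) = 472)
Function('N')(J) = 0
q = -170327 (q = Add(0, Mul(-1, 170327)) = Add(0, -170327) = -170327)
K = 12209728402 (K = Mul(Add(472, 174799), Add(-61181, 130843)) = Mul(175271, 69662) = 12209728402)
Add(q, K) = Add(-170327, 12209728402) = 12209558075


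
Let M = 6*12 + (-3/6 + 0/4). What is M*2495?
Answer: 356785/2 ≈ 1.7839e+5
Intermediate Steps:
M = 143/2 (M = 72 + (-3*⅙ + 0*(¼)) = 72 + (-½ + 0) = 72 - ½ = 143/2 ≈ 71.500)
M*2495 = (143/2)*2495 = 356785/2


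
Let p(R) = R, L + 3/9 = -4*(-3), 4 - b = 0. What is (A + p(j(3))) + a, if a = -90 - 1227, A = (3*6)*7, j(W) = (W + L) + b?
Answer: -3517/3 ≈ -1172.3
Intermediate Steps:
b = 4 (b = 4 - 1*0 = 4 + 0 = 4)
L = 35/3 (L = -⅓ - 4*(-3) = -⅓ + 12 = 35/3 ≈ 11.667)
j(W) = 47/3 + W (j(W) = (W + 35/3) + 4 = (35/3 + W) + 4 = 47/3 + W)
A = 126 (A = 18*7 = 126)
a = -1317
(A + p(j(3))) + a = (126 + (47/3 + 3)) - 1317 = (126 + 56/3) - 1317 = 434/3 - 1317 = -3517/3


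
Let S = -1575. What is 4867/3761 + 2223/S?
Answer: -77242/658175 ≈ -0.11736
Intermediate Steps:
4867/3761 + 2223/S = 4867/3761 + 2223/(-1575) = 4867*(1/3761) + 2223*(-1/1575) = 4867/3761 - 247/175 = -77242/658175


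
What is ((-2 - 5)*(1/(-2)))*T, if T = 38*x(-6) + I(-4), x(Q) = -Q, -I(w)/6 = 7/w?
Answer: 3339/4 ≈ 834.75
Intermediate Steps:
I(w) = -42/w
T = 477/2 (T = 38*(-1*(-6)) - 42/(-4) = 38*6 - 42*(-1/4) = 228 + 21/2 = 477/2 ≈ 238.50)
((-2 - 5)*(1/(-2)))*T = ((-2 - 5)*(1/(-2)))*(477/2) = -7*(-1)/2*(477/2) = -7*(-1/2)*(477/2) = (7/2)*(477/2) = 3339/4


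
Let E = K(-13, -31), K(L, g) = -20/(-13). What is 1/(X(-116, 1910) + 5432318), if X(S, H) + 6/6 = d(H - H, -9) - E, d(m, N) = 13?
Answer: 13/70620270 ≈ 1.8408e-7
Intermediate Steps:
K(L, g) = 20/13 (K(L, g) = -20*(-1/13) = 20/13)
E = 20/13 ≈ 1.5385
X(S, H) = 136/13 (X(S, H) = -1 + (13 - 1*20/13) = -1 + (13 - 20/13) = -1 + 149/13 = 136/13)
1/(X(-116, 1910) + 5432318) = 1/(136/13 + 5432318) = 1/(70620270/13) = 13/70620270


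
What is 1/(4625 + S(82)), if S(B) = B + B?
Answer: 1/4789 ≈ 0.00020881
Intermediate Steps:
S(B) = 2*B
1/(4625 + S(82)) = 1/(4625 + 2*82) = 1/(4625 + 164) = 1/4789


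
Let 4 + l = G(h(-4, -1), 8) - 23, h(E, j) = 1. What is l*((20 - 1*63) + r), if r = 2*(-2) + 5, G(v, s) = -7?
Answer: 1428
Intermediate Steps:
l = -34 (l = -4 + (-7 - 23) = -4 - 30 = -34)
r = 1 (r = -4 + 5 = 1)
l*((20 - 1*63) + r) = -34*((20 - 1*63) + 1) = -34*((20 - 63) + 1) = -34*(-43 + 1) = -34*(-42) = 1428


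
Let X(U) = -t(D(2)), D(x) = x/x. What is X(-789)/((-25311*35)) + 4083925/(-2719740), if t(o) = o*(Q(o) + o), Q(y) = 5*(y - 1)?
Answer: -241192345259/160625124660 ≈ -1.5016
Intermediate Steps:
D(x) = 1
Q(y) = -5 + 5*y (Q(y) = 5*(-1 + y) = -5 + 5*y)
t(o) = o*(-5 + 6*o) (t(o) = o*((-5 + 5*o) + o) = o*(-5 + 6*o))
X(U) = -1 (X(U) = -(-5 + 6*1) = -(-5 + 6) = -1)
X(-789)/((-25311*35)) + 4083925/(-2719740) = -1/((-25311*35)) + 4083925/(-2719740) = -1/(-885885) + 4083925*(-1/2719740) = -1*(-1/885885) - 816785/543948 = 1/885885 - 816785/543948 = -241192345259/160625124660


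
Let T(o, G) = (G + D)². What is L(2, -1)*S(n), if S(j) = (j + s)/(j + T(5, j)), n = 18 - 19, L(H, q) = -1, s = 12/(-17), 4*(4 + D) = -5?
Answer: 16/357 ≈ 0.044818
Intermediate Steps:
D = -21/4 (D = -4 + (¼)*(-5) = -4 - 5/4 = -21/4 ≈ -5.2500)
s = -12/17 (s = 12*(-1/17) = -12/17 ≈ -0.70588)
T(o, G) = (-21/4 + G)² (T(o, G) = (G - 21/4)² = (-21/4 + G)²)
n = -1
S(j) = (-12/17 + j)/(j + (-21 + 4*j)²/16) (S(j) = (j - 12/17)/(j + (-21 + 4*j)²/16) = (-12/17 + j)/(j + (-21 + 4*j)²/16))
L(2, -1)*S(n) = -16*(-12 + 17*(-1))/(17*(441 - 152*(-1) + 16*(-1)²)) = -16*(-12 - 17)/(17*(441 + 152 + 16*1)) = -16*(-29)/(17*(441 + 152 + 16)) = -16*(-29)/(17*609) = -1*(-16/357) = 16/357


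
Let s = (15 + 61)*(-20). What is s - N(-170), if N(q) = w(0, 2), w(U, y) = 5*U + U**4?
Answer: -1520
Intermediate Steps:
w(U, y) = U**4 + 5*U
N(q) = 0 (N(q) = 0*(5 + 0**3) = 0*(5 + 0) = 0*5 = 0)
s = -1520 (s = 76*(-20) = -1520)
s - N(-170) = -1520 - 1*0 = -1520 + 0 = -1520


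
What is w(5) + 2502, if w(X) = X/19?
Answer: 47543/19 ≈ 2502.3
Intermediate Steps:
w(X) = X/19 (w(X) = X*(1/19) = X/19)
w(5) + 2502 = (1/19)*5 + 2502 = 5/19 + 2502 = 47543/19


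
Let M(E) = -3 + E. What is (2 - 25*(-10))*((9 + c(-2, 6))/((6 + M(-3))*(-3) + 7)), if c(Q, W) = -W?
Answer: 108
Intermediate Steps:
(2 - 25*(-10))*((9 + c(-2, 6))/((6 + M(-3))*(-3) + 7)) = (2 - 25*(-10))*((9 - 1*6)/((6 + (-3 - 3))*(-3) + 7)) = (2 + 250)*((9 - 6)/((6 - 6)*(-3) + 7)) = 252*(3/(0*(-3) + 7)) = 252*(3/(0 + 7)) = 252*(3/7) = 108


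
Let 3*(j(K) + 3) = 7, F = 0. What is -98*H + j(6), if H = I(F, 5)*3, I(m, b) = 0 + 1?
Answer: -884/3 ≈ -294.67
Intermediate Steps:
I(m, b) = 1
j(K) = -2/3 (j(K) = -3 + (1/3)*7 = -3 + 7/3 = -2/3)
H = 3 (H = 1*3 = 3)
-98*H + j(6) = -98*3 - 2/3 = -294 - 2/3 = -884/3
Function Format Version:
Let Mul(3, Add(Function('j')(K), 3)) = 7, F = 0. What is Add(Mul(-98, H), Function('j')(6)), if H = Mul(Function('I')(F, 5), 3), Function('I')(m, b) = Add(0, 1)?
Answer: Rational(-884, 3) ≈ -294.67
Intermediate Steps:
Function('I')(m, b) = 1
Function('j')(K) = Rational(-2, 3) (Function('j')(K) = Add(-3, Mul(Rational(1, 3), 7)) = Add(-3, Rational(7, 3)) = Rational(-2, 3))
H = 3 (H = Mul(1, 3) = 3)
Add(Mul(-98, H), Function('j')(6)) = Add(Mul(-98, 3), Rational(-2, 3)) = Add(-294, Rational(-2, 3)) = Rational(-884, 3)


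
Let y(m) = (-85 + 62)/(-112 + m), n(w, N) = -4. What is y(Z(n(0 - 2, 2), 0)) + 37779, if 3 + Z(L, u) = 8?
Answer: 4042376/107 ≈ 37779.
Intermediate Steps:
Z(L, u) = 5 (Z(L, u) = -3 + 8 = 5)
y(m) = -23/(-112 + m)
y(Z(n(0 - 2, 2), 0)) + 37779 = -23/(-112 + 5) + 37779 = -23/(-107) + 37779 = -23*(-1/107) + 37779 = 23/107 + 37779 = 4042376/107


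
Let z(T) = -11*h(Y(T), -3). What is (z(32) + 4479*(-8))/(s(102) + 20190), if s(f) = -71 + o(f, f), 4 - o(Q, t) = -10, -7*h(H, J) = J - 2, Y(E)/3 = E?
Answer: -250879/140931 ≈ -1.7802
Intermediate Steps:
Y(E) = 3*E
h(H, J) = 2/7 - J/7 (h(H, J) = -(J - 2)/7 = -(-2 + J)/7 = 2/7 - J/7)
o(Q, t) = 14 (o(Q, t) = 4 - 1*(-10) = 4 + 10 = 14)
s(f) = -57 (s(f) = -71 + 14 = -57)
z(T) = -55/7 (z(T) = -11*(2/7 - 1/7*(-3)) = -11*(2/7 + 3/7) = -11*5/7 = -55/7)
(z(32) + 4479*(-8))/(s(102) + 20190) = (-55/7 + 4479*(-8))/(-57 + 20190) = (-55/7 - 35832)/20133 = -250879/7*1/20133 = -250879/140931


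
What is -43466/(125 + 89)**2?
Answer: -21733/22898 ≈ -0.94912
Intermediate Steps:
-43466/(125 + 89)**2 = -43466/(214**2) = -43466/45796 = -43466*1/45796 = -21733/22898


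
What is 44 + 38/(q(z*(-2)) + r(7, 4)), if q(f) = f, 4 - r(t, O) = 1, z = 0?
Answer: 170/3 ≈ 56.667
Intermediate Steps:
r(t, O) = 3 (r(t, O) = 4 - 1*1 = 4 - 1 = 3)
44 + 38/(q(z*(-2)) + r(7, 4)) = 44 + 38/(0*(-2) + 3) = 44 + 38/(0 + 3) = 44 + 38/3 = 170/3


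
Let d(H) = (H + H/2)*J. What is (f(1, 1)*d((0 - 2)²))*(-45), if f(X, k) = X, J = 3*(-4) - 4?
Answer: 4320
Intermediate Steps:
J = -16 (J = -12 - 4 = -16)
d(H) = -24*H (d(H) = (H + H/2)*(-16) = (3*H/2)*(-16) = -24*H)
(f(1, 1)*d((0 - 2)²))*(-45) = (1*(-24*(0 - 2)²))*(-45) = (1*(-24*(-2)²))*(-45) = (1*(-24*4))*(-45) = (1*(-96))*(-45) = -96*(-45) = 4320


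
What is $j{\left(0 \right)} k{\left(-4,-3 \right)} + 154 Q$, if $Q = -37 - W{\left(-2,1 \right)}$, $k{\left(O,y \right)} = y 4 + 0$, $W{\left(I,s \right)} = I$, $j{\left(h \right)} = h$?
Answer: $-5390$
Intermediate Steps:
$k{\left(O,y \right)} = 4 y$ ($k{\left(O,y \right)} = 4 y + 0 = 4 y$)
$Q = -35$ ($Q = -37 - -2 = -37 + 2 = -35$)
$j{\left(0 \right)} k{\left(-4,-3 \right)} + 154 Q = 0 \cdot 4 \left(-3\right) + 154 \left(-35\right) = 0 \left(-12\right) - 5390 = 0 - 5390 = -5390$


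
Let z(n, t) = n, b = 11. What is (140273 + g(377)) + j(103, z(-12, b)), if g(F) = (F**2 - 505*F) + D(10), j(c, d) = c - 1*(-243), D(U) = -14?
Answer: 92349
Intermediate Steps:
j(c, d) = 243 + c (j(c, d) = c + 243 = 243 + c)
g(F) = -14 + F**2 - 505*F (g(F) = (F**2 - 505*F) - 14 = -14 + F**2 - 505*F)
(140273 + g(377)) + j(103, z(-12, b)) = (140273 + (-14 + 377**2 - 505*377)) + (243 + 103) = (140273 + (-14 + 142129 - 190385)) + 346 = (140273 - 48270) + 346 = 92003 + 346 = 92349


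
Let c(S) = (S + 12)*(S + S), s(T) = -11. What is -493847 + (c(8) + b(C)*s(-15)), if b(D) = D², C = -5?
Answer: -493802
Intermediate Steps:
c(S) = 2*S*(12 + S) (c(S) = (12 + S)*(2*S) = 2*S*(12 + S))
-493847 + (c(8) + b(C)*s(-15)) = -493847 + (2*8*(12 + 8) + (-5)²*(-11)) = -493847 + (2*8*20 + 25*(-11)) = -493847 + (320 - 275) = -493847 + 45 = -493802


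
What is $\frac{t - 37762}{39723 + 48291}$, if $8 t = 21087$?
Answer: $- \frac{281009}{704112} \approx -0.3991$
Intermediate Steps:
$t = \frac{21087}{8}$ ($t = \frac{1}{8} \cdot 21087 = \frac{21087}{8} \approx 2635.9$)
$\frac{t - 37762}{39723 + 48291} = \frac{\frac{21087}{8} - 37762}{39723 + 48291} = - \frac{281009}{8 \cdot 88014} = \left(- \frac{281009}{8}\right) \frac{1}{88014} = - \frac{281009}{704112}$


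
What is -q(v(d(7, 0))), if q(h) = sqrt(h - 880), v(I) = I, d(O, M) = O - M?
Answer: -3*I*sqrt(97) ≈ -29.547*I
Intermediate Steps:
q(h) = sqrt(-880 + h)
-q(v(d(7, 0))) = -sqrt(-880 + (7 - 1*0)) = -sqrt(-880 + (7 + 0)) = -sqrt(-880 + 7) = -sqrt(-873) = -3*I*sqrt(97)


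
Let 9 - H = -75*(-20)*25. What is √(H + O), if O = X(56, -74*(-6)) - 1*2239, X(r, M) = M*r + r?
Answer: I*√14810 ≈ 121.7*I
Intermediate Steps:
X(r, M) = r + M*r
O = 22681 (O = 56*(1 - 74*(-6)) - 1*2239 = 56*(1 + 444) - 2239 = 56*445 - 2239 = 24920 - 2239 = 22681)
H = -37491 (H = 9 - (-75*(-20))*25 = 9 - 1500*25 = 9 - 1*37500 = 9 - 37500 = -37491)
√(H + O) = √(-37491 + 22681) = √(-14810) = I*√14810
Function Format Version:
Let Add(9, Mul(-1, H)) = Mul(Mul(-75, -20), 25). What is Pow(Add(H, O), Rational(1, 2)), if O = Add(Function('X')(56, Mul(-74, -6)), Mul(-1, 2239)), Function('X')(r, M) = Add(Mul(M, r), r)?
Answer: Mul(I, Pow(14810, Rational(1, 2))) ≈ Mul(121.70, I)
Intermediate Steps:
Function('X')(r, M) = Add(r, Mul(M, r))
O = 22681 (O = Add(Mul(56, Add(1, Mul(-74, -6))), Mul(-1, 2239)) = Add(Mul(56, Add(1, 444)), -2239) = Add(Mul(56, 445), -2239) = Add(24920, -2239) = 22681)
H = -37491 (H = Add(9, Mul(-1, Mul(Mul(-75, -20), 25))) = Add(9, Mul(-1, Mul(1500, 25))) = Add(9, Mul(-1, 37500)) = Add(9, -37500) = -37491)
Pow(Add(H, O), Rational(1, 2)) = Pow(Add(-37491, 22681), Rational(1, 2)) = Pow(-14810, Rational(1, 2)) = Mul(I, Pow(14810, Rational(1, 2)))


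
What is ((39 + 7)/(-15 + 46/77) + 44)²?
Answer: 2047924516/1229881 ≈ 1665.1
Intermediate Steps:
((39 + 7)/(-15 + 46/77) + 44)² = (46/(-15 + 46*(1/77)) + 44)² = (46/(-15 + 46/77) + 44)² = (46/(-1109/77) + 44)² = (46*(-77/1109) + 44)² = (-3542/1109 + 44)² = (45254/1109)² = 2047924516/1229881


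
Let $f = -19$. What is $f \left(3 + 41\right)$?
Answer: $-836$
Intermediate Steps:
$f \left(3 + 41\right) = - 19 \left(3 + 41\right) = \left(-19\right) 44 = -836$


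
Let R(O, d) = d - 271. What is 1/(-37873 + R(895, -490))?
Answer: -1/38634 ≈ -2.5884e-5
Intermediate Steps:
R(O, d) = -271 + d
1/(-37873 + R(895, -490)) = 1/(-37873 + (-271 - 490)) = 1/(-37873 - 761) = 1/(-38634) = -1/38634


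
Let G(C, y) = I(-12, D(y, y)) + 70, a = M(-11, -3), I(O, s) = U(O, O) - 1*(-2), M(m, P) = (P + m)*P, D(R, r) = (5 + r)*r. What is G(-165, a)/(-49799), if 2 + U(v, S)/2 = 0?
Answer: -68/49799 ≈ -0.0013655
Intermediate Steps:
D(R, r) = r*(5 + r)
U(v, S) = -4 (U(v, S) = -4 + 2*0 = -4 + 0 = -4)
M(m, P) = P*(P + m)
I(O, s) = -2 (I(O, s) = -4 - 1*(-2) = -4 + 2 = -2)
a = 42 (a = -3*(-3 - 11) = -3*(-14) = 42)
G(C, y) = 68 (G(C, y) = -2 + 70 = 68)
G(-165, a)/(-49799) = 68/(-49799) = 68*(-1/49799) = -68/49799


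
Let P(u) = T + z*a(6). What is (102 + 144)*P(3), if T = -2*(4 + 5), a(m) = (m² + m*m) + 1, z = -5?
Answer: -94218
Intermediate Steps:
a(m) = 1 + 2*m² (a(m) = (m² + m²) + 1 = 2*m² + 1 = 1 + 2*m²)
T = -18 (T = -2*9 = -18)
P(u) = -383 (P(u) = -18 - 5*(1 + 2*6²) = -18 - 5*(1 + 2*36) = -18 - 5*(1 + 72) = -18 - 5*73 = -18 - 365 = -383)
(102 + 144)*P(3) = (102 + 144)*(-383) = 246*(-383) = -94218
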